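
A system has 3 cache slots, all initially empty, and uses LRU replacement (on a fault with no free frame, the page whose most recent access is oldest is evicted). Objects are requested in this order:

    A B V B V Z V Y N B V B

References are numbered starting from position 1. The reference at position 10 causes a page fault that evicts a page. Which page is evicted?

pos 1: A → fault, frames {A}
pos 2: B → fault, frames {A,B}
pos 3: V → fault, frames {A,B,V}
pos 4: B → hit
pos 5: V → hit
pos 6: Z → fault, evict A, frames {B,V,Z}
pos 7: V → hit
pos 8: Y → fault, evict B, frames {Z,V,Y}
pos 9: N → fault, evict Z, frames {V,Y,N}
pos 10: B → fault, evict V, frames {Y,N,B}
At position 10, page V is evicted.

V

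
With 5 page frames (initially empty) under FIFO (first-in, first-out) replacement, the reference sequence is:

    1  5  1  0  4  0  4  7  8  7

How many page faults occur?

6

1 -> miss, frames {1}
5 -> miss, frames {1,5}
1 -> hit
0 -> miss, frames {1,5,0}
4 -> miss, frames {1,5,0,4}
0 -> hit
4 -> hit
7 -> miss, frames {1,5,0,4,7}
8 -> miss, evict 1, frames {5,0,4,7,8}
7 -> hit
Page faults: 6.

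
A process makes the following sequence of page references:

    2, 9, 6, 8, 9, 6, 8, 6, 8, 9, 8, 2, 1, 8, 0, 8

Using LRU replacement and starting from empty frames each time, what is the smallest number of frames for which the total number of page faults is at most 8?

3

f=1: 16 faults
f=2: 12 faults
f=3: 7 faults
f=4: 6 faults
f=5: 6 faults
f=6: 6 faults
Smallest f with faults ≤ 8 is 3.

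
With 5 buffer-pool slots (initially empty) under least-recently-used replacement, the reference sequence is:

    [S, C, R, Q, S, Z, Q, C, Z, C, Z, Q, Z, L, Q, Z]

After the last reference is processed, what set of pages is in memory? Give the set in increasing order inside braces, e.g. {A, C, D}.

S → fault, frames (S)
C → fault, frames (S C)
R → fault, frames (S C R)
Q → fault, frames (S C R Q)
S → hit
Z → fault, frames (C R Q S Z)
Q → hit
C → hit
Z → hit
C → hit
Z → hit
Q → hit
Z → hit
L → fault, evict R, frames (S C Q Z L)
Q → hit
Z → hit

{C, L, Q, S, Z}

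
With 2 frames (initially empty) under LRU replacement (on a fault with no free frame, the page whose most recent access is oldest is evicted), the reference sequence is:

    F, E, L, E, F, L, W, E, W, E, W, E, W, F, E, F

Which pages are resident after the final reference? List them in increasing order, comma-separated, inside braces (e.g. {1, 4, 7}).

F: miss, frames {F}
E: miss, frames {F,E}
L: miss, evict F, frames {E,L}
E: hit
F: miss, evict L, frames {E,F}
L: miss, evict E, frames {F,L}
W: miss, evict F, frames {L,W}
E: miss, evict L, frames {W,E}
W: hit
E: hit
W: hit
E: hit
W: hit
F: miss, evict E, frames {W,F}
E: miss, evict W, frames {F,E}
F: hit

{E, F}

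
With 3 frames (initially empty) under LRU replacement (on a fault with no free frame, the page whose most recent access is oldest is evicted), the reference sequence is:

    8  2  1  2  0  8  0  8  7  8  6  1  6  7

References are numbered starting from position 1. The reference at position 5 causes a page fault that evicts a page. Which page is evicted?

pos 1: 8 → miss, frames [8]
pos 2: 2 → miss, frames [8, 2]
pos 3: 1 → miss, frames [8, 2, 1]
pos 4: 2 → hit
pos 5: 0 → miss, evict 8, frames [1, 2, 0]
At position 5, page 8 is evicted.

8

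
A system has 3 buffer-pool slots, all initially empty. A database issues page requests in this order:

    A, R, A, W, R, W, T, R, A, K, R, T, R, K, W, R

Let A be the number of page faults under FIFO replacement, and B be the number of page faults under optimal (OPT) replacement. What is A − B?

Under FIFO: F F . F . . F . F F F F . . F . → 9 faults.
Under OPT: F F . F . . F . . F . . . . F . → 6 faults.
A − B = 9 − 6 = 3.

3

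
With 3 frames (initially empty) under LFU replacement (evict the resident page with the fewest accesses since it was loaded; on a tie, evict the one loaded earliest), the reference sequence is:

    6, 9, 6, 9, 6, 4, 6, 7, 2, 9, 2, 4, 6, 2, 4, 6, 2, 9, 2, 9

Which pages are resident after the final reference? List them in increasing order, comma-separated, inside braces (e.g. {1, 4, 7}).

6 -> fault, frames {6}
9 -> fault, frames {6,9}
6 -> hit
9 -> hit
6 -> hit
4 -> fault, frames {6,9,4}
6 -> hit
7 -> fault, evict 4, frames {6,9,7}
2 -> fault, evict 7, frames {6,9,2}
9 -> hit
2 -> hit
4 -> fault, evict 2, frames {6,9,4}
6 -> hit
2 -> fault, evict 4, frames {6,9,2}
4 -> fault, evict 2, frames {6,9,4}
6 -> hit
2 -> fault, evict 4, frames {6,9,2}
9 -> hit
2 -> hit
9 -> hit

{2, 6, 9}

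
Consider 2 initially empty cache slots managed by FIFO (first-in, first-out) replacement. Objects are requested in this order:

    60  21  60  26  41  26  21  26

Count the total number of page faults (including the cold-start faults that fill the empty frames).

6

60 → miss, frames [60]
21 → miss, frames [60, 21]
60 → hit
26 → miss, evict 60, frames [21, 26]
41 → miss, evict 21, frames [26, 41]
26 → hit
21 → miss, evict 26, frames [41, 21]
26 → miss, evict 41, frames [21, 26]
Page faults: 6.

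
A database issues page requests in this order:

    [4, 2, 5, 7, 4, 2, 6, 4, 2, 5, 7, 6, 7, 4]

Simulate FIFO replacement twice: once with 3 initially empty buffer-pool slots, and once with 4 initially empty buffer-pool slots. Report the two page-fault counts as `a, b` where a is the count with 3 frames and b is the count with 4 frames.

10, 11

3 frames: F F F F F F F . . F F . . F → 10 faults.
4 frames: F F F F . . F F F F F F . F → 11 faults.
11 > 10: adding a frame increased faults — Belady's anomaly.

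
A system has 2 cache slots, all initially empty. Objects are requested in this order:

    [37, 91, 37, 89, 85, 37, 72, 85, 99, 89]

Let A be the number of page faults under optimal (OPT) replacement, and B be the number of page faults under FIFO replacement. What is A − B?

Under OPT: F F . F F . F . F F → 7 faults.
Under FIFO: F F . F F F F F F F → 9 faults.
A − B = 7 − 9 = -2.

-2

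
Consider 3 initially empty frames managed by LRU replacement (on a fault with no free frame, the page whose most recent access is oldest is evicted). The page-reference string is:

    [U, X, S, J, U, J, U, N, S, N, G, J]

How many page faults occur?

9

U → miss, frames [U]
X → miss, frames [U, X]
S → miss, frames [U, X, S]
J → miss, evict U, frames [X, S, J]
U → miss, evict X, frames [S, J, U]
J → hit
U → hit
N → miss, evict S, frames [J, U, N]
S → miss, evict J, frames [U, N, S]
N → hit
G → miss, evict U, frames [S, N, G]
J → miss, evict S, frames [N, G, J]
Page faults: 9.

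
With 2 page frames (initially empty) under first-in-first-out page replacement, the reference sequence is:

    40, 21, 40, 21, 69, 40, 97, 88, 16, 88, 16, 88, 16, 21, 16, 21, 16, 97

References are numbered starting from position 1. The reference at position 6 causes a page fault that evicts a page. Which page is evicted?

21

pos 1: 40 -> fault, frames [40]
pos 2: 21 -> fault, frames [40, 21]
pos 3: 40 -> hit
pos 4: 21 -> hit
pos 5: 69 -> fault, evict 40, frames [21, 69]
pos 6: 40 -> fault, evict 21, frames [69, 40]
At position 6, page 21 is evicted.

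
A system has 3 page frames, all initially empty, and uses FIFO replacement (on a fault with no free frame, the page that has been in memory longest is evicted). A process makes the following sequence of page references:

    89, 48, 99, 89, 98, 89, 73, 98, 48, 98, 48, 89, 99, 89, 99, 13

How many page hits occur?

89 -> fault, frames [89]
48 -> fault, frames [89, 48]
99 -> fault, frames [89, 48, 99]
89 -> hit
98 -> fault, evict 89, frames [48, 99, 98]
89 -> fault, evict 48, frames [99, 98, 89]
73 -> fault, evict 99, frames [98, 89, 73]
98 -> hit
48 -> fault, evict 98, frames [89, 73, 48]
98 -> fault, evict 89, frames [73, 48, 98]
48 -> hit
89 -> fault, evict 73, frames [48, 98, 89]
99 -> fault, evict 48, frames [98, 89, 99]
89 -> hit
99 -> hit
13 -> fault, evict 98, frames [89, 99, 13]
Hits: 5.

5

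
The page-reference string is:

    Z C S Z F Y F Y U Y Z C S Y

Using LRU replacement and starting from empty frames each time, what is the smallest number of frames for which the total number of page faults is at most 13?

2

f=1: 14 faults
f=2: 11 faults
f=3: 10 faults
f=4: 8 faults
f=5: 8 faults
f=6: 6 faults
Smallest f with faults ≤ 13 is 2.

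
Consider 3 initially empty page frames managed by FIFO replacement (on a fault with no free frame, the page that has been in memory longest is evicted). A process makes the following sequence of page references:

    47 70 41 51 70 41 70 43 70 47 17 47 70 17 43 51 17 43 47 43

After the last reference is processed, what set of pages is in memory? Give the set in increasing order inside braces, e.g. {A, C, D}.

47: miss, frames [47]
70: miss, frames [47, 70]
41: miss, frames [47, 70, 41]
51: miss, evict 47, frames [70, 41, 51]
70: hit
41: hit
70: hit
43: miss, evict 70, frames [41, 51, 43]
70: miss, evict 41, frames [51, 43, 70]
47: miss, evict 51, frames [43, 70, 47]
17: miss, evict 43, frames [70, 47, 17]
47: hit
70: hit
17: hit
43: miss, evict 70, frames [47, 17, 43]
51: miss, evict 47, frames [17, 43, 51]
17: hit
43: hit
47: miss, evict 17, frames [43, 51, 47]
43: hit

{43, 47, 51}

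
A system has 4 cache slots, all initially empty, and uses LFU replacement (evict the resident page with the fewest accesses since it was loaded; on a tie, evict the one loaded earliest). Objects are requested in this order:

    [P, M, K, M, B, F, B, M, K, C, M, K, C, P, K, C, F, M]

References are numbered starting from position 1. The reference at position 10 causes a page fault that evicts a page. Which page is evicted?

F

pos 1: P -> fault, frames {P}
pos 2: M -> fault, frames {P,M}
pos 3: K -> fault, frames {P,M,K}
pos 4: M -> hit
pos 5: B -> fault, frames {P,M,K,B}
pos 6: F -> fault, evict P, frames {M,K,B,F}
pos 7: B -> hit
pos 8: M -> hit
pos 9: K -> hit
pos 10: C -> fault, evict F, frames {M,K,B,C}
At position 10, page F is evicted.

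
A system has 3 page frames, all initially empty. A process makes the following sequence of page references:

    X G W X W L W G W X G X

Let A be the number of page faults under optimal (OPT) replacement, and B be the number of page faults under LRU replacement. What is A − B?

-1

Under OPT: F F F . . F . . . F . . → 5 faults.
Under LRU: F F F . . F . F . F . . → 6 faults.
A − B = 5 − 6 = -1.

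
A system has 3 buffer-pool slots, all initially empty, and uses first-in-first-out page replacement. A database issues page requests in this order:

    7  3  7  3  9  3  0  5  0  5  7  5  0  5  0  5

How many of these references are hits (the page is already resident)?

7: miss, frames (7)
3: miss, frames (7 3)
7: hit
3: hit
9: miss, frames (7 3 9)
3: hit
0: miss, evict 7, frames (3 9 0)
5: miss, evict 3, frames (9 0 5)
0: hit
5: hit
7: miss, evict 9, frames (0 5 7)
5: hit
0: hit
5: hit
0: hit
5: hit
Hits: 10.

10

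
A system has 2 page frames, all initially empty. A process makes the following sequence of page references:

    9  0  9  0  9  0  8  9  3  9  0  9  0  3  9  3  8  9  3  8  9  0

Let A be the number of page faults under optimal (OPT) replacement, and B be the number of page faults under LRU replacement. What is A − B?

-4

Under OPT: F F . . . . F . F . F . . F . . F . F . F F → 10 faults.
Under LRU: F F . . . . F F F . F . . F F . F F F F F F → 14 faults.
A − B = 10 − 14 = -4.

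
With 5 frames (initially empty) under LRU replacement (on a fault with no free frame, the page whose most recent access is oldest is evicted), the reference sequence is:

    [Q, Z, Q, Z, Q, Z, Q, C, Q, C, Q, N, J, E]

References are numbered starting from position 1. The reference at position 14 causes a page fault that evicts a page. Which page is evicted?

pos 1: Q → fault, frames [Q]
pos 2: Z → fault, frames [Q, Z]
pos 3: Q → hit
pos 4: Z → hit
pos 5: Q → hit
pos 6: Z → hit
pos 7: Q → hit
pos 8: C → fault, frames [Z, Q, C]
pos 9: Q → hit
pos 10: C → hit
pos 11: Q → hit
pos 12: N → fault, frames [Z, C, Q, N]
pos 13: J → fault, frames [Z, C, Q, N, J]
pos 14: E → fault, evict Z, frames [C, Q, N, J, E]
At position 14, page Z is evicted.

Z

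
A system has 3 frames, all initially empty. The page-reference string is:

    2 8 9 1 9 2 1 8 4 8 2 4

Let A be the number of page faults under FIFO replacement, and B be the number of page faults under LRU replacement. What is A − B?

Under FIFO: F F F F . F . F F . . . → 7 faults.
Under LRU: F F F F . F . F F . F . → 8 faults.
A − B = 7 − 8 = -1.

-1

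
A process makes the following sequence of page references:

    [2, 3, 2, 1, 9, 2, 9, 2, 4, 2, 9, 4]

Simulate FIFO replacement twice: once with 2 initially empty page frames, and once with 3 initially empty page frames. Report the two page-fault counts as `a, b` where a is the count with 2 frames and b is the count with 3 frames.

2 frames: F F . F F F . . F . F . → 7 faults.
3 frames: F F . F F F . . F . . . → 6 faults.
6 < 7: adding a frame reduced faults, as is typical.

7, 6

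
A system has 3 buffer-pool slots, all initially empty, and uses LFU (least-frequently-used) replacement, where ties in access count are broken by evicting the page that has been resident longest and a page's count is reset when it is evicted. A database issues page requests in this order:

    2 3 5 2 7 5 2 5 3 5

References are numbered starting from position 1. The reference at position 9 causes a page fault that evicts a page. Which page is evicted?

7

pos 1: 2 -> fault, frames (2)
pos 2: 3 -> fault, frames (2 3)
pos 3: 5 -> fault, frames (2 3 5)
pos 4: 2 -> hit
pos 5: 7 -> fault, evict 3, frames (2 5 7)
pos 6: 5 -> hit
pos 7: 2 -> hit
pos 8: 5 -> hit
pos 9: 3 -> fault, evict 7, frames (2 5 3)
At position 9, page 7 is evicted.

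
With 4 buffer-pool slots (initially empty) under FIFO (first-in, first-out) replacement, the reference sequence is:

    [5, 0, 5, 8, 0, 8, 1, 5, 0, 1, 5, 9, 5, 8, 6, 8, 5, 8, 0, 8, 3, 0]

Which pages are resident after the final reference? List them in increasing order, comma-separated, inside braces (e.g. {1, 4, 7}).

{0, 3, 6, 8}

5 -> miss, frames [5]
0 -> miss, frames [5, 0]
5 -> hit
8 -> miss, frames [5, 0, 8]
0 -> hit
8 -> hit
1 -> miss, frames [5, 0, 8, 1]
5 -> hit
0 -> hit
1 -> hit
5 -> hit
9 -> miss, evict 5, frames [0, 8, 1, 9]
5 -> miss, evict 0, frames [8, 1, 9, 5]
8 -> hit
6 -> miss, evict 8, frames [1, 9, 5, 6]
8 -> miss, evict 1, frames [9, 5, 6, 8]
5 -> hit
8 -> hit
0 -> miss, evict 9, frames [5, 6, 8, 0]
8 -> hit
3 -> miss, evict 5, frames [6, 8, 0, 3]
0 -> hit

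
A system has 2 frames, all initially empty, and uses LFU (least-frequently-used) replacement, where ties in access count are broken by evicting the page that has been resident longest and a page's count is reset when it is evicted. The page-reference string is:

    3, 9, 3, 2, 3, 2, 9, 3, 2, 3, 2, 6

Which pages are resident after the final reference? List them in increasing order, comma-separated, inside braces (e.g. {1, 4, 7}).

3: miss, frames (3)
9: miss, frames (3 9)
3: hit
2: miss, evict 9, frames (3 2)
3: hit
2: hit
9: miss, evict 2, frames (3 9)
3: hit
2: miss, evict 9, frames (3 2)
3: hit
2: hit
6: miss, evict 2, frames (3 6)

{3, 6}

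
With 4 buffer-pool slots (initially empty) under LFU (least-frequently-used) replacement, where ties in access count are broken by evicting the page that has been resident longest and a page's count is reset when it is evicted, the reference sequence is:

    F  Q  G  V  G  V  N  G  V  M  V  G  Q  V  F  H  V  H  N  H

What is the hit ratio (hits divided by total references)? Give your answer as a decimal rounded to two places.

0.50

F: fault, frames [F]
Q: fault, frames [F, Q]
G: fault, frames [F, Q, G]
V: fault, frames [F, Q, G, V]
G: hit
V: hit
N: fault, evict F, frames [Q, G, V, N]
G: hit
V: hit
M: fault, evict Q, frames [G, V, N, M]
V: hit
G: hit
Q: fault, evict N, frames [G, V, M, Q]
V: hit
F: fault, evict M, frames [G, V, Q, F]
H: fault, evict Q, frames [G, V, F, H]
V: hit
H: hit
N: fault, evict F, frames [G, V, H, N]
H: hit
Hits: 10 of 20 references → 10/20 = 0.5000.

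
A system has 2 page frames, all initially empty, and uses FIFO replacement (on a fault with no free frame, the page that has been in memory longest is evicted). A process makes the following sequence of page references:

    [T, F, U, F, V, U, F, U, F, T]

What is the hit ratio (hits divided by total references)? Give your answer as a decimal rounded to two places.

T → miss, frames [T]
F → miss, frames [T, F]
U → miss, evict T, frames [F, U]
F → hit
V → miss, evict F, frames [U, V]
U → hit
F → miss, evict U, frames [V, F]
U → miss, evict V, frames [F, U]
F → hit
T → miss, evict F, frames [U, T]
Hits: 3 of 10 references → 3/10 = 0.3000.

0.30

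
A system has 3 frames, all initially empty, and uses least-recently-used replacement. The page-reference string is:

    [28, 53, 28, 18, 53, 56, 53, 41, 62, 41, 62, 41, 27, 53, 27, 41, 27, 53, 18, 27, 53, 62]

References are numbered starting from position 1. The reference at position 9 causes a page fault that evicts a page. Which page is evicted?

56

pos 1: 28 -> miss, frames {28}
pos 2: 53 -> miss, frames {28,53}
pos 3: 28 -> hit
pos 4: 18 -> miss, frames {53,28,18}
pos 5: 53 -> hit
pos 6: 56 -> miss, evict 28, frames {18,53,56}
pos 7: 53 -> hit
pos 8: 41 -> miss, evict 18, frames {56,53,41}
pos 9: 62 -> miss, evict 56, frames {53,41,62}
At position 9, page 56 is evicted.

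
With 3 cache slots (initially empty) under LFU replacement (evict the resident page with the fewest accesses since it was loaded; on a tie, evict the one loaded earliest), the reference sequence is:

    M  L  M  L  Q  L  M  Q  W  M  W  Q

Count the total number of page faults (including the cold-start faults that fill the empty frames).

M -> miss, frames (M)
L -> miss, frames (M L)
M -> hit
L -> hit
Q -> miss, frames (M L Q)
L -> hit
M -> hit
Q -> hit
W -> miss, evict Q, frames (M L W)
M -> hit
W -> hit
Q -> miss, evict W, frames (M L Q)
Page faults: 5.

5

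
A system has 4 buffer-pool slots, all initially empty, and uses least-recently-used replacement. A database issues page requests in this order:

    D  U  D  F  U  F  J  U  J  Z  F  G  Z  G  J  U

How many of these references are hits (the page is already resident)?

D: fault, frames (D)
U: fault, frames (D U)
D: hit
F: fault, frames (U D F)
U: hit
F: hit
J: fault, frames (D U F J)
U: hit
J: hit
Z: fault, evict D, frames (F U J Z)
F: hit
G: fault, evict U, frames (J Z F G)
Z: hit
G: hit
J: hit
U: fault, evict F, frames (Z G J U)
Hits: 9.

9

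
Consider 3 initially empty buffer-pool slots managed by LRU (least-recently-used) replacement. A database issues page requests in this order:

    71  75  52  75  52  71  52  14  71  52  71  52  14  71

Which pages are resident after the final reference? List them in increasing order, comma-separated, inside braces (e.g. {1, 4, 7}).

71 → fault, frames (71)
75 → fault, frames (71 75)
52 → fault, frames (71 75 52)
75 → hit
52 → hit
71 → hit
52 → hit
14 → fault, evict 75, frames (71 52 14)
71 → hit
52 → hit
71 → hit
52 → hit
14 → hit
71 → hit

{14, 52, 71}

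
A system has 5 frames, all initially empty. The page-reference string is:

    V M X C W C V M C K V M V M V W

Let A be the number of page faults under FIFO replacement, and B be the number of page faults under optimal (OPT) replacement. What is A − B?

Under FIFO: F F F F F . . . . F F F . . . . → 8 faults.
Under OPT: F F F F F . . . . F . . . . . . → 6 faults.
A − B = 8 − 6 = 2.

2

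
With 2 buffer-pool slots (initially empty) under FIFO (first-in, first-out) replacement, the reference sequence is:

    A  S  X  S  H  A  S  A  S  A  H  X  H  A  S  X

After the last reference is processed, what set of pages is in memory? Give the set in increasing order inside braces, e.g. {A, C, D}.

A: fault, frames [A]
S: fault, frames [A, S]
X: fault, evict A, frames [S, X]
S: hit
H: fault, evict S, frames [X, H]
A: fault, evict X, frames [H, A]
S: fault, evict H, frames [A, S]
A: hit
S: hit
A: hit
H: fault, evict A, frames [S, H]
X: fault, evict S, frames [H, X]
H: hit
A: fault, evict H, frames [X, A]
S: fault, evict X, frames [A, S]
X: fault, evict A, frames [S, X]

{S, X}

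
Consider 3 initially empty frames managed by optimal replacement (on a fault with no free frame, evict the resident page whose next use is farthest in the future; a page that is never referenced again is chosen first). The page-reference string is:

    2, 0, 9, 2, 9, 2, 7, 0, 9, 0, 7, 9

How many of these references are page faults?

4

2: miss, frames [2]
0: miss, frames [2, 0]
9: miss, frames [2, 0, 9]
2: hit
9: hit
2: hit
7: miss, evict 2, frames [0, 9, 7]
0: hit
9: hit
0: hit
7: hit
9: hit
Page faults: 4.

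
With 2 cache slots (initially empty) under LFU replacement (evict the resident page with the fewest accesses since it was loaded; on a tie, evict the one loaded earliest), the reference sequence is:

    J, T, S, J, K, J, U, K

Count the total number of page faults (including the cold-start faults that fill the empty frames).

7

J → miss, frames [J]
T → miss, frames [J, T]
S → miss, evict J, frames [T, S]
J → miss, evict T, frames [S, J]
K → miss, evict S, frames [J, K]
J → hit
U → miss, evict K, frames [J, U]
K → miss, evict U, frames [J, K]
Page faults: 7.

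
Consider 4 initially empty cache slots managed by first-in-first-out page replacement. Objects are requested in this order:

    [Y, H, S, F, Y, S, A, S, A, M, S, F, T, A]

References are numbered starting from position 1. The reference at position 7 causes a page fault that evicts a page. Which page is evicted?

pos 1: Y: fault, frames (Y)
pos 2: H: fault, frames (Y H)
pos 3: S: fault, frames (Y H S)
pos 4: F: fault, frames (Y H S F)
pos 5: Y: hit
pos 6: S: hit
pos 7: A: fault, evict Y, frames (H S F A)
At position 7, page Y is evicted.

Y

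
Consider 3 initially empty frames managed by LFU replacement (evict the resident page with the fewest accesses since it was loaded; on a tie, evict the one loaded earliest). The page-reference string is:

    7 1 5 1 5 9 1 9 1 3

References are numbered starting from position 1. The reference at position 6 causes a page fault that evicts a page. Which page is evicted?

pos 1: 7 -> miss, frames (7)
pos 2: 1 -> miss, frames (7 1)
pos 3: 5 -> miss, frames (7 1 5)
pos 4: 1 -> hit
pos 5: 5 -> hit
pos 6: 9 -> miss, evict 7, frames (1 5 9)
At position 6, page 7 is evicted.

7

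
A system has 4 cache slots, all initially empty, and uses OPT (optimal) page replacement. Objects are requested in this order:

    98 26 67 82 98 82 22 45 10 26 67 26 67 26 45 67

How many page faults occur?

7

98: fault, frames (98)
26: fault, frames (98 26)
67: fault, frames (98 26 67)
82: fault, frames (98 26 67 82)
98: hit
82: hit
22: fault, evict 82, frames (98 26 67 22)
45: fault, evict 22, frames (98 26 67 45)
10: fault, evict 98, frames (26 67 45 10)
26: hit
67: hit
26: hit
67: hit
26: hit
45: hit
67: hit
Page faults: 7.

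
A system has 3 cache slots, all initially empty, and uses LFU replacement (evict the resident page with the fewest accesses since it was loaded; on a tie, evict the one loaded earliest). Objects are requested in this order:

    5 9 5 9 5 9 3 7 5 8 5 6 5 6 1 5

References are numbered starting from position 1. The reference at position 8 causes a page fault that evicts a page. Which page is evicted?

3

pos 1: 5 -> miss, frames (5)
pos 2: 9 -> miss, frames (5 9)
pos 3: 5 -> hit
pos 4: 9 -> hit
pos 5: 5 -> hit
pos 6: 9 -> hit
pos 7: 3 -> miss, frames (5 9 3)
pos 8: 7 -> miss, evict 3, frames (5 9 7)
At position 8, page 3 is evicted.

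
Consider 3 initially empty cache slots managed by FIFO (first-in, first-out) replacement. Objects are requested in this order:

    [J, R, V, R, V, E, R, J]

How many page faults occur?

J: miss, frames (J)
R: miss, frames (J R)
V: miss, frames (J R V)
R: hit
V: hit
E: miss, evict J, frames (R V E)
R: hit
J: miss, evict R, frames (V E J)
Page faults: 5.

5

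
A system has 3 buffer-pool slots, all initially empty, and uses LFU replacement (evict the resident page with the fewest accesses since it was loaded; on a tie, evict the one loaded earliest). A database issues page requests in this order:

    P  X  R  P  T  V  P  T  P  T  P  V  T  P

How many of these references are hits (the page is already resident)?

9

P -> miss, frames [P]
X -> miss, frames [P, X]
R -> miss, frames [P, X, R]
P -> hit
T -> miss, evict X, frames [P, R, T]
V -> miss, evict R, frames [P, T, V]
P -> hit
T -> hit
P -> hit
T -> hit
P -> hit
V -> hit
T -> hit
P -> hit
Hits: 9.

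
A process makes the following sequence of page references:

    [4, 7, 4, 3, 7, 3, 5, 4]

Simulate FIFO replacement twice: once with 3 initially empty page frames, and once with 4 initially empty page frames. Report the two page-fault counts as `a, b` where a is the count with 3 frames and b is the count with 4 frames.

3 frames: F F . F . . F F → 5 faults.
4 frames: F F . F . . F . → 4 faults.
4 < 5: adding a frame reduced faults, as is typical.

5, 4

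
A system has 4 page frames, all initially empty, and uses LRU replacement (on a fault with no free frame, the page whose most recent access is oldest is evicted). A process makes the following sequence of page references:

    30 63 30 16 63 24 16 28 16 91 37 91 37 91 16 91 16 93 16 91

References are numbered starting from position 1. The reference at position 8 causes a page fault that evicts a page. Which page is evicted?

pos 1: 30 → miss, frames {30}
pos 2: 63 → miss, frames {30,63}
pos 3: 30 → hit
pos 4: 16 → miss, frames {63,30,16}
pos 5: 63 → hit
pos 6: 24 → miss, frames {30,16,63,24}
pos 7: 16 → hit
pos 8: 28 → miss, evict 30, frames {63,24,16,28}
At position 8, page 30 is evicted.

30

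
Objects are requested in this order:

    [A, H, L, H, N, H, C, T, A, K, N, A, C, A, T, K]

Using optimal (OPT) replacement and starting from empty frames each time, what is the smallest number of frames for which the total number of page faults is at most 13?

2

f=1: 16 faults
f=2: 12 faults
f=3: 9 faults
f=4: 8 faults
f=5: 7 faults
f=6: 7 faults
f=7: 7 faults
Smallest f with faults ≤ 13 is 2.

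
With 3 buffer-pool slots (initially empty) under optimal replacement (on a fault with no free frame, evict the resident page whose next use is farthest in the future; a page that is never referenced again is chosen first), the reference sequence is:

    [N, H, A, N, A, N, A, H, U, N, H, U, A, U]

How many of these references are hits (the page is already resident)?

N → miss, frames (N)
H → miss, frames (N H)
A → miss, frames (N H A)
N → hit
A → hit
N → hit
A → hit
H → hit
U → miss, evict A, frames (N H U)
N → hit
H → hit
U → hit
A → miss, evict H, frames (N U A)
U → hit
Hits: 9.

9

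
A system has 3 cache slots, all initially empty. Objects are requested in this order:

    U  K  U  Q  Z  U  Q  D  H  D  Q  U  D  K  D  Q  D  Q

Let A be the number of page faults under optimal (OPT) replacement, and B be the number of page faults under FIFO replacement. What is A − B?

-4

Under OPT: F F . F F . . F F . . F . F . . . . → 8 faults.
Under FIFO: F F . F F F . F F . F F F F . F . . → 12 faults.
A − B = 8 − 12 = -4.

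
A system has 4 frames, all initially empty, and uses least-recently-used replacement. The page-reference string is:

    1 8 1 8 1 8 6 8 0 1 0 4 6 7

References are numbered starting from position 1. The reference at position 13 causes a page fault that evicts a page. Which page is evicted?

8

pos 1: 1 → miss, frames {1}
pos 2: 8 → miss, frames {1,8}
pos 3: 1 → hit
pos 4: 8 → hit
pos 5: 1 → hit
pos 6: 8 → hit
pos 7: 6 → miss, frames {1,8,6}
pos 8: 8 → hit
pos 9: 0 → miss, frames {1,6,8,0}
pos 10: 1 → hit
pos 11: 0 → hit
pos 12: 4 → miss, evict 6, frames {8,1,0,4}
pos 13: 6 → miss, evict 8, frames {1,0,4,6}
At position 13, page 8 is evicted.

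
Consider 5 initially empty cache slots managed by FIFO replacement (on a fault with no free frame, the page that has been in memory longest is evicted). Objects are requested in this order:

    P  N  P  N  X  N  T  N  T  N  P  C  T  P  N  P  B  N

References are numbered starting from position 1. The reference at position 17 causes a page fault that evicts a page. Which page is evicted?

pos 1: P -> miss, frames [P]
pos 2: N -> miss, frames [P, N]
pos 3: P -> hit
pos 4: N -> hit
pos 5: X -> miss, frames [P, N, X]
pos 6: N -> hit
pos 7: T -> miss, frames [P, N, X, T]
pos 8: N -> hit
pos 9: T -> hit
pos 10: N -> hit
pos 11: P -> hit
pos 12: C -> miss, frames [P, N, X, T, C]
pos 13: T -> hit
pos 14: P -> hit
pos 15: N -> hit
pos 16: P -> hit
pos 17: B -> miss, evict P, frames [N, X, T, C, B]
At position 17, page P is evicted.

P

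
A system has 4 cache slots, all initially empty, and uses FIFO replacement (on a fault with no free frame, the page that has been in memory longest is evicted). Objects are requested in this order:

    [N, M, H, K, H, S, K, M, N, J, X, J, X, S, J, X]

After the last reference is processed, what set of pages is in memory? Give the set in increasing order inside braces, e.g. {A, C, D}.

{J, N, S, X}

N → fault, frames [N]
M → fault, frames [N, M]
H → fault, frames [N, M, H]
K → fault, frames [N, M, H, K]
H → hit
S → fault, evict N, frames [M, H, K, S]
K → hit
M → hit
N → fault, evict M, frames [H, K, S, N]
J → fault, evict H, frames [K, S, N, J]
X → fault, evict K, frames [S, N, J, X]
J → hit
X → hit
S → hit
J → hit
X → hit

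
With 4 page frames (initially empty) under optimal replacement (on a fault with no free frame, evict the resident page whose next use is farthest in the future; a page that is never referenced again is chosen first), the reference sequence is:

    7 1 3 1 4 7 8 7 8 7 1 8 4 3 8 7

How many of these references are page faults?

7 -> fault, frames (7)
1 -> fault, frames (7 1)
3 -> fault, frames (7 1 3)
1 -> hit
4 -> fault, frames (7 1 3 4)
7 -> hit
8 -> fault, evict 3, frames (7 1 4 8)
7 -> hit
8 -> hit
7 -> hit
1 -> hit
8 -> hit
4 -> hit
3 -> fault, evict 4, frames (7 1 8 3)
8 -> hit
7 -> hit
Page faults: 6.

6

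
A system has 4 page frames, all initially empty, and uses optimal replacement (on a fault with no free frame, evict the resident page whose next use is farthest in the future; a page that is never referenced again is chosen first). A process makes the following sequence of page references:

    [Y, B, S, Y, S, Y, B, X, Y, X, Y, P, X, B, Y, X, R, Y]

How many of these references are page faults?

Y -> fault, frames (Y)
B -> fault, frames (Y B)
S -> fault, frames (Y B S)
Y -> hit
S -> hit
Y -> hit
B -> hit
X -> fault, frames (Y B S X)
Y -> hit
X -> hit
Y -> hit
P -> fault, evict S, frames (Y B X P)
X -> hit
B -> hit
Y -> hit
X -> hit
R -> fault, evict P, frames (Y B X R)
Y -> hit
Page faults: 6.

6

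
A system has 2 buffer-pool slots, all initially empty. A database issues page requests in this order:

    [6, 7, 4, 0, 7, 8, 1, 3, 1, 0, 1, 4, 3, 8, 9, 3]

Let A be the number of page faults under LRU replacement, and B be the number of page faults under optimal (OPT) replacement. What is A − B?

Under LRU: F F F F F F F F . F . F F F F F → 14 faults.
Under OPT: F F F F . F F F . F . F F F F . → 12 faults.
A − B = 14 − 12 = 2.

2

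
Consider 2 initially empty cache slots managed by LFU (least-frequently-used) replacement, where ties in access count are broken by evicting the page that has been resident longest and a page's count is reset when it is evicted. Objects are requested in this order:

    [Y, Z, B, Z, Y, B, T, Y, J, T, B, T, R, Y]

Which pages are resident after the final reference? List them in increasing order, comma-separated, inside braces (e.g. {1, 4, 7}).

Y: fault, frames [Y]
Z: fault, frames [Y, Z]
B: fault, evict Y, frames [Z, B]
Z: hit
Y: fault, evict B, frames [Z, Y]
B: fault, evict Y, frames [Z, B]
T: fault, evict B, frames [Z, T]
Y: fault, evict T, frames [Z, Y]
J: fault, evict Y, frames [Z, J]
T: fault, evict J, frames [Z, T]
B: fault, evict T, frames [Z, B]
T: fault, evict B, frames [Z, T]
R: fault, evict T, frames [Z, R]
Y: fault, evict R, frames [Z, Y]

{Y, Z}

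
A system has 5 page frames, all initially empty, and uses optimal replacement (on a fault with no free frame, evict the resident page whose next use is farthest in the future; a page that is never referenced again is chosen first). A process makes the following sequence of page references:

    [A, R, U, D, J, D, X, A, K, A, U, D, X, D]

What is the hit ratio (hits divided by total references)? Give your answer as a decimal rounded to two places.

A: fault, frames [A]
R: fault, frames [A, R]
U: fault, frames [A, R, U]
D: fault, frames [A, R, U, D]
J: fault, frames [A, R, U, D, J]
D: hit
X: fault, evict J, frames [A, R, U, D, X]
A: hit
K: fault, evict R, frames [A, U, D, X, K]
A: hit
U: hit
D: hit
X: hit
D: hit
Hits: 7 of 14 references → 7/14 = 0.5000.

0.50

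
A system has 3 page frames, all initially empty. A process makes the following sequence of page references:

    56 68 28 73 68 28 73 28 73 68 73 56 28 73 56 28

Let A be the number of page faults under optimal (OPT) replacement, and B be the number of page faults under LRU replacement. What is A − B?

-1

Under OPT: F F F F . . . . . . . F . . . . → 5 faults.
Under LRU: F F F F . . . . . . . F F . . . → 6 faults.
A − B = 5 − 6 = -1.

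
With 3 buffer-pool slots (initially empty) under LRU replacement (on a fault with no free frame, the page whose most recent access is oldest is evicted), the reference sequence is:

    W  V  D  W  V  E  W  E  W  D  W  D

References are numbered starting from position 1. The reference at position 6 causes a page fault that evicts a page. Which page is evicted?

D

pos 1: W → fault, frames (W)
pos 2: V → fault, frames (W V)
pos 3: D → fault, frames (W V D)
pos 4: W → hit
pos 5: V → hit
pos 6: E → fault, evict D, frames (W V E)
At position 6, page D is evicted.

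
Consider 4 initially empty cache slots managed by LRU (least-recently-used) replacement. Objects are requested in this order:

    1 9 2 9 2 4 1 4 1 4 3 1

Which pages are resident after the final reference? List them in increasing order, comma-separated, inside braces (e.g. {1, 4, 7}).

1 -> miss, frames {1}
9 -> miss, frames {1,9}
2 -> miss, frames {1,9,2}
9 -> hit
2 -> hit
4 -> miss, frames {1,9,2,4}
1 -> hit
4 -> hit
1 -> hit
4 -> hit
3 -> miss, evict 9, frames {2,1,4,3}
1 -> hit

{1, 2, 3, 4}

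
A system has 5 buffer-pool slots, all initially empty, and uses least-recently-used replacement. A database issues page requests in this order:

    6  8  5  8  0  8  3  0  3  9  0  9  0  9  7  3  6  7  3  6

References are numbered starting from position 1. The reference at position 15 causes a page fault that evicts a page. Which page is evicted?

5

pos 1: 6 → fault, frames [6]
pos 2: 8 → fault, frames [6, 8]
pos 3: 5 → fault, frames [6, 8, 5]
pos 4: 8 → hit
pos 5: 0 → fault, frames [6, 5, 8, 0]
pos 6: 8 → hit
pos 7: 3 → fault, frames [6, 5, 0, 8, 3]
pos 8: 0 → hit
pos 9: 3 → hit
pos 10: 9 → fault, evict 6, frames [5, 8, 0, 3, 9]
pos 11: 0 → hit
pos 12: 9 → hit
pos 13: 0 → hit
pos 14: 9 → hit
pos 15: 7 → fault, evict 5, frames [8, 3, 0, 9, 7]
At position 15, page 5 is evicted.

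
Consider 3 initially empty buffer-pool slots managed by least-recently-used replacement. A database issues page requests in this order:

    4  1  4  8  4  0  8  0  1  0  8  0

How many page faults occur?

5

4 -> miss, frames (4)
1 -> miss, frames (4 1)
4 -> hit
8 -> miss, frames (1 4 8)
4 -> hit
0 -> miss, evict 1, frames (8 4 0)
8 -> hit
0 -> hit
1 -> miss, evict 4, frames (8 0 1)
0 -> hit
8 -> hit
0 -> hit
Page faults: 5.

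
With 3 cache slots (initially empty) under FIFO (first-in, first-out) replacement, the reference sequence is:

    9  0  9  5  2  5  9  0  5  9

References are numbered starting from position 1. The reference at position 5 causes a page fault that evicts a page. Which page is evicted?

pos 1: 9 → fault, frames [9]
pos 2: 0 → fault, frames [9, 0]
pos 3: 9 → hit
pos 4: 5 → fault, frames [9, 0, 5]
pos 5: 2 → fault, evict 9, frames [0, 5, 2]
At position 5, page 9 is evicted.

9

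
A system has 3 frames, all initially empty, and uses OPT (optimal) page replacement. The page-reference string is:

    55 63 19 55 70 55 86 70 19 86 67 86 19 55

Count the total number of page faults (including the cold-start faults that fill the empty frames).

55 → fault, frames {55}
63 → fault, frames {55,63}
19 → fault, frames {55,63,19}
55 → hit
70 → fault, evict 63, frames {55,19,70}
55 → hit
86 → fault, evict 55, frames {19,70,86}
70 → hit
19 → hit
86 → hit
67 → fault, evict 70, frames {19,86,67}
86 → hit
19 → hit
55 → fault, evict 67, frames {19,86,55}
Page faults: 7.

7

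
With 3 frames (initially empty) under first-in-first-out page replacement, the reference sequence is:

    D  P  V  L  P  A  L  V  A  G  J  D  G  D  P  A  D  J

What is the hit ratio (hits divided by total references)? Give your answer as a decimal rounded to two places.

D: miss, frames {D}
P: miss, frames {D,P}
V: miss, frames {D,P,V}
L: miss, evict D, frames {P,V,L}
P: hit
A: miss, evict P, frames {V,L,A}
L: hit
V: hit
A: hit
G: miss, evict V, frames {L,A,G}
J: miss, evict L, frames {A,G,J}
D: miss, evict A, frames {G,J,D}
G: hit
D: hit
P: miss, evict G, frames {J,D,P}
A: miss, evict J, frames {D,P,A}
D: hit
J: miss, evict D, frames {P,A,J}
Hits: 7 of 18 references → 7/18 = 0.3889.

0.39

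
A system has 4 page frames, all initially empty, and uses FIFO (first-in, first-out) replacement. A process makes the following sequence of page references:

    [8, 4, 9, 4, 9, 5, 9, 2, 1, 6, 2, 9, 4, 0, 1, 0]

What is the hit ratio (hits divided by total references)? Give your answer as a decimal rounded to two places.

0.31

8 -> miss, frames {8}
4 -> miss, frames {8,4}
9 -> miss, frames {8,4,9}
4 -> hit
9 -> hit
5 -> miss, frames {8,4,9,5}
9 -> hit
2 -> miss, evict 8, frames {4,9,5,2}
1 -> miss, evict 4, frames {9,5,2,1}
6 -> miss, evict 9, frames {5,2,1,6}
2 -> hit
9 -> miss, evict 5, frames {2,1,6,9}
4 -> miss, evict 2, frames {1,6,9,4}
0 -> miss, evict 1, frames {6,9,4,0}
1 -> miss, evict 6, frames {9,4,0,1}
0 -> hit
Hits: 5 of 16 references → 5/16 = 0.3125.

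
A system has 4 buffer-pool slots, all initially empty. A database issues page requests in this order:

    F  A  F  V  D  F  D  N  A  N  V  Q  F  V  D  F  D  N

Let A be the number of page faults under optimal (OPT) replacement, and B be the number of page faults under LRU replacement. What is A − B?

-4

Under OPT: F F . F F . . F . . . F . . F . . . → 7 faults.
Under LRU: F F . F F . . F F . F F F . F . . F → 11 faults.
A − B = 7 − 11 = -4.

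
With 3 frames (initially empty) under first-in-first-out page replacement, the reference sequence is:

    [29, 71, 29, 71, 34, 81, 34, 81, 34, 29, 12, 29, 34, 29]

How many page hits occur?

29: fault, frames {29}
71: fault, frames {29,71}
29: hit
71: hit
34: fault, frames {29,71,34}
81: fault, evict 29, frames {71,34,81}
34: hit
81: hit
34: hit
29: fault, evict 71, frames {34,81,29}
12: fault, evict 34, frames {81,29,12}
29: hit
34: fault, evict 81, frames {29,12,34}
29: hit
Hits: 7.

7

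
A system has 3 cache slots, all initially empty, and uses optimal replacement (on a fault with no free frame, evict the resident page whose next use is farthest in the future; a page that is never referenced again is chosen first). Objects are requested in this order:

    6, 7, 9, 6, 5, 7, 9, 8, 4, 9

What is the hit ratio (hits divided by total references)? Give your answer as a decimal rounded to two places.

0.40

6 → miss, frames (6)
7 → miss, frames (6 7)
9 → miss, frames (6 7 9)
6 → hit
5 → miss, evict 6, frames (7 9 5)
7 → hit
9 → hit
8 → miss, evict 5, frames (7 9 8)
4 → miss, evict 8, frames (7 9 4)
9 → hit
Hits: 4 of 10 references → 4/10 = 0.4000.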